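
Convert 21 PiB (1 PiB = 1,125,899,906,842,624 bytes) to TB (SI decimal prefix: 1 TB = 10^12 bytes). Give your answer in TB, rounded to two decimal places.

21 PiB = 21 × 2^50 bytes = 23,643,898,043,695,104 bytes
1 TB = 10^12 bytes = 1,000,000,000,000 bytes
23,643,898,043,695,104 / 1,000,000,000,000 = 23,643.90 TB

23,643.90 TB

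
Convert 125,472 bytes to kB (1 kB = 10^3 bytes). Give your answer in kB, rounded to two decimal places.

125,472 bytes given.
1 kB = 10^3 bytes = 1,000 bytes
125,472 / 1,000 = 125.47 kB

125.47 kB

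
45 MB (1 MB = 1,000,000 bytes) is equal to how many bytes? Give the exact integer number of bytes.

45,000,000 bytes

45 × 1,000,000 = 45,000,000 bytes  (1 MB = 10^6 bytes)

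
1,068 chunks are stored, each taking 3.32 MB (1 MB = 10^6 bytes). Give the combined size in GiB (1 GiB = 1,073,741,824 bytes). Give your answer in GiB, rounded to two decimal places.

3.30 GiB

Total = 1,068 × 3.32 MB = 3545.76 MB
= 3545.76 × 1,000,000 bytes = 3,545,760,000 bytes
1 GiB = 1,073,741,824 bytes
3,545,760,000 / 1,073,741,824 = 3.30 GiB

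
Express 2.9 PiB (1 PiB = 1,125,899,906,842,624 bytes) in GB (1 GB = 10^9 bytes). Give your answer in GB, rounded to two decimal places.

3,265,109.73 GB

2.9 PiB × 1,125,899,906,842,624 bytes/PiB = 3,265,109,729,843,609.6 bytes
1 GB = 1,000,000,000 bytes
3,265,109,729,843,609.6 / 1,000,000,000 = 3,265,109.73 GB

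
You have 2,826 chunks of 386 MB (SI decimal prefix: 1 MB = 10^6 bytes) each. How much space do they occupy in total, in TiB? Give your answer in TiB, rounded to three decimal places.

0.992 TiB

Total = 2,826 × 386 MB = 1,090,836 MB
= 1,090,836 × 1,000,000 bytes = 1,090,836,000,000 bytes
1 TiB = 1,099,511,627,776 bytes
1,090,836,000,000 / 1,099,511,627,776 = 0.992 TiB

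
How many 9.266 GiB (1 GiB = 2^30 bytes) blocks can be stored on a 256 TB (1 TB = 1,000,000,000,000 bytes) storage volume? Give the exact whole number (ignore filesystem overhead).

25,730

Capacity: 256 TB = 256,000,000,000,000 bytes
Per item: 9.266 GiB = 9,949,291,741.184 bytes
⌊256,000,000,000,000 / 9,949,291,741.184⌋ = 25,730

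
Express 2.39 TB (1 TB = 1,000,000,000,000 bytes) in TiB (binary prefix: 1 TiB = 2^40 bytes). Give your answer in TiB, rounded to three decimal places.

2.39 TB = 2.39 × 10^12 bytes = 2,390,000,000,000 bytes
1 TiB = 1,099,511,627,776 bytes
2,390,000,000,000 / 1,099,511,627,776 = 2.174 TiB

2.174 TiB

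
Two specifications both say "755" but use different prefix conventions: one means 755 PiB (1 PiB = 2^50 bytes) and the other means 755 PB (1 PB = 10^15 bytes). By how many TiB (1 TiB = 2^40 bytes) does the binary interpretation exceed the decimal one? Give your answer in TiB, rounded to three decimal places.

86,451.500 TiB

755 PiB = 755 × 1,125,899,906,842,624 = 850,054,429,666,181,120 bytes
755 PB = 755 × 1,000,000,000,000,000 = 755,000,000,000,000,000 bytes
difference = 95,054,429,666,181,120 bytes
95,054,429,666,181,120 / 1,099,511,627,776 = 86,451.500 TiB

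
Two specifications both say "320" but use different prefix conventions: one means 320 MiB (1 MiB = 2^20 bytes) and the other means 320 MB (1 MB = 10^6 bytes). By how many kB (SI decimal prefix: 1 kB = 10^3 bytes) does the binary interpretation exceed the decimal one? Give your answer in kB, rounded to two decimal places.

320 MiB = 320 × 1,048,576 = 335,544,320 bytes
320 MB = 320 × 1,000,000 = 320,000,000 bytes
difference = 15,544,320 bytes
15,544,320 / 1,000 = 15,544.32 kB

15,544.32 kB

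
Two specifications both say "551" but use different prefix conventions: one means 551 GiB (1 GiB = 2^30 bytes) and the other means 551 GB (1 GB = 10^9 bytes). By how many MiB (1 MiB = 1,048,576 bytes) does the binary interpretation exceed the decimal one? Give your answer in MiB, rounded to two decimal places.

551 GiB = 551 × 1,073,741,824 = 591,631,745,024 bytes
551 GB = 551 × 1,000,000,000 = 551,000,000,000 bytes
difference = 40,631,745,024 bytes
40,631,745,024 / 1,048,576 = 38,749.45 MiB

38,749.45 MiB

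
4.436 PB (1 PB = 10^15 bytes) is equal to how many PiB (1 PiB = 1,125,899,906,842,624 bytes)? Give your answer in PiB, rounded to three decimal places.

4.436 PB = 4.436 × 10^15 bytes = 4,436,000,000,000,000 bytes
1 PiB = 1,125,899,906,842,624 bytes
4,436,000,000,000,000 / 1,125,899,906,842,624 = 3.940 PiB

3.940 PiB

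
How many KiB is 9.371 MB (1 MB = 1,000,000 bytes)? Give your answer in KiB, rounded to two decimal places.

9,151.37 KiB

9.371 MB = 9.371 × 10^6 bytes = 9,371,000 bytes
1 KiB = 2^10 bytes = 1,024 bytes
9,371,000 / 1,024 = 9,151.37 KiB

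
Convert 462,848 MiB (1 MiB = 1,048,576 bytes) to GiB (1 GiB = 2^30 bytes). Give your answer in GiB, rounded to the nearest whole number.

462,848 MiB = 462,848 × 2^20 bytes = 485,331,304,448 bytes
1 GiB = 1,073,741,824 bytes
485,331,304,448 / 1,073,741,824 = 452 GiB

452 GiB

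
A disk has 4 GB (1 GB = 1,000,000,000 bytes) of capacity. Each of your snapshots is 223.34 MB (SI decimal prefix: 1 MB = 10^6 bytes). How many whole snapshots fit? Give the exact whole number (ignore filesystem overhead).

Capacity: 4 GB = 4,000,000,000 bytes
Per item: 223.34 MB = 223,340,000 bytes
⌊4,000,000,000 / 223,340,000⌋ = 17

17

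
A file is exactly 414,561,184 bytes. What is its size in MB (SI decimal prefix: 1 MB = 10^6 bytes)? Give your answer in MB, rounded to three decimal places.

414.561 MB

414,561,184 bytes given.
1 MB = 1,000,000 bytes
414,561,184 / 1,000,000 = 414.561 MB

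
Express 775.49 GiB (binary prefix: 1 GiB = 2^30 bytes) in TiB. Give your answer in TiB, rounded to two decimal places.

775.49 GiB = 775.49 × 2^30 bytes = 832,676,047,093.76 bytes
1 TiB = 2^40 bytes = 1,099,511,627,776 bytes
832,676,047,093.76 / 1,099,511,627,776 = 0.76 TiB

0.76 TiB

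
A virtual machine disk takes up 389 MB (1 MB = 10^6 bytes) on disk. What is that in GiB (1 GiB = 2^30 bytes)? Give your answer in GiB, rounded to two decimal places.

0.36 GiB

389 MB × 1,000,000 bytes/MB = 389,000,000 bytes
1 GiB = 2^30 bytes = 1,073,741,824 bytes
389,000,000 / 1,073,741,824 = 0.36 GiB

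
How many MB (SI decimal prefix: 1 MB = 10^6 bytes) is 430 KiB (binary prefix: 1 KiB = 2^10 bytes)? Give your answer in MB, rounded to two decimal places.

0.44 MB

430 KiB = 430 × 2^10 bytes = 440,320 bytes
1 MB = 10^6 bytes = 1,000,000 bytes
440,320 / 1,000,000 = 0.44 MB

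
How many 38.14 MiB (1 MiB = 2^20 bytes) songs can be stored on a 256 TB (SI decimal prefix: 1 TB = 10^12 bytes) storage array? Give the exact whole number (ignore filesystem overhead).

Capacity: 256 TB = 256,000,000,000,000 bytes
Per item: 38.14 MiB = 39,992,688.64 bytes
⌊256,000,000,000,000 / 39,992,688.64⌋ = 6,401,170

6,401,170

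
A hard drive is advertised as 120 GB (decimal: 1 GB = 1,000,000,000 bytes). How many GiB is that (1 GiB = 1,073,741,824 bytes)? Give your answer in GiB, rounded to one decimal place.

111.8 GiB

120 GB = 120 × 10^9 bytes = 120,000,000,000 bytes
1 GiB = 2^30 bytes = 1,073,741,824 bytes
120,000,000,000 / 1,073,741,824 = 111.8 GiB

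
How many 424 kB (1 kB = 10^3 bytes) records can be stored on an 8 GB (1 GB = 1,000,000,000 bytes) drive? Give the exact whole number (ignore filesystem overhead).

Capacity: 8 GB = 8,000,000,000 bytes
Per item: 424 kB = 424,000 bytes
⌊8,000,000,000 / 424,000⌋ = 18,867

18,867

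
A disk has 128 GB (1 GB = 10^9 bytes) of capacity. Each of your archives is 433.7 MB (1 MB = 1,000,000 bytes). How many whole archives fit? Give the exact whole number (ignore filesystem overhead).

Capacity: 128 GB = 128,000,000,000 bytes
Per item: 433.7 MB = 433,700,000 bytes
⌊128,000,000,000 / 433,700,000⌋ = 295

295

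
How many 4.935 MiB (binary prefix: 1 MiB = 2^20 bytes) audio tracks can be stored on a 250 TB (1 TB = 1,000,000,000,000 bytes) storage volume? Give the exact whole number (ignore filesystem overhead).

48,311,768

Capacity: 250 TB = 250,000,000,000,000 bytes
Per item: 4.935 MiB = 5,174,722.56 bytes
⌊250,000,000,000,000 / 5,174,722.56⌋ = 48,311,768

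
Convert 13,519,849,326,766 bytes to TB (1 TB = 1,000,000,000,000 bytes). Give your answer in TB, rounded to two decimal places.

13,519,849,326,766 bytes given.
1 TB = 10^12 bytes = 1,000,000,000,000 bytes
13,519,849,326,766 / 1,000,000,000,000 = 13.52 TB

13.52 TB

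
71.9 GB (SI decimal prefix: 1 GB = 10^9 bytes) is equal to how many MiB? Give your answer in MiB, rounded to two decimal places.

68,569.18 MiB

71.9 GB = 71.9 × 10^9 bytes = 71,900,000,000 bytes
1 MiB = 1,048,576 bytes
71,900,000,000 / 1,048,576 = 68,569.18 MiB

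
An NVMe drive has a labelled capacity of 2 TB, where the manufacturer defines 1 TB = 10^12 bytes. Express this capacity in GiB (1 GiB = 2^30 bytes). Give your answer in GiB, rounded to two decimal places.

1,862.65 GiB

2 TB × 1,000,000,000,000 bytes/TB = 2,000,000,000,000 bytes
1 GiB = 2^30 bytes = 1,073,741,824 bytes
2,000,000,000,000 / 1,073,741,824 = 1,862.65 GiB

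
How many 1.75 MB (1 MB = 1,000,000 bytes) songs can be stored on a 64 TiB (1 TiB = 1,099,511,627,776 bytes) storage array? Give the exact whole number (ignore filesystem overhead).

Capacity: 64 TiB = 70,368,744,177,664 bytes
Per item: 1.75 MB = 1,750,000 bytes
⌊70,368,744,177,664 / 1,750,000⌋ = 40,210,710

40,210,710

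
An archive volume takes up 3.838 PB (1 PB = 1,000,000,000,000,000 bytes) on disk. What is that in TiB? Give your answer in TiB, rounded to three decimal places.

3.838 PB = 3.838 × 10^15 bytes = 3,838,000,000,000,000 bytes
1 TiB = 2^40 bytes = 1,099,511,627,776 bytes
3,838,000,000,000,000 / 1,099,511,627,776 = 3,490.641 TiB

3,490.641 TiB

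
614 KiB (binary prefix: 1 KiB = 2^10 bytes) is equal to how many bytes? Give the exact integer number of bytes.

628,736 bytes

614 × 1,024 = 628,736 bytes  (1 KiB = 2^10 bytes)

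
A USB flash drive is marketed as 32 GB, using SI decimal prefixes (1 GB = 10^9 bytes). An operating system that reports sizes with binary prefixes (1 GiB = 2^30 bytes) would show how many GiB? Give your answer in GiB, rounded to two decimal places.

32 GB × 1,000,000,000 bytes/GB = 32,000,000,000 bytes
1 GiB = 2^30 bytes = 1,073,741,824 bytes
32,000,000,000 / 1,073,741,824 = 29.80 GiB

29.80 GiB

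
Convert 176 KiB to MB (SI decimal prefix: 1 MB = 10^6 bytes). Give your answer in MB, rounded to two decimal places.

176 KiB = 176 × 2^10 bytes = 180,224 bytes
1 MB = 1,000,000 bytes
180,224 / 1,000,000 = 0.18 MB

0.18 MB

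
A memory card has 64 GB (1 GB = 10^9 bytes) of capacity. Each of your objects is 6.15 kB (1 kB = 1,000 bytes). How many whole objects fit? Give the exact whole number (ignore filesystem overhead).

Capacity: 64 GB = 64,000,000,000 bytes
Per item: 6.15 kB = 6,150 bytes
⌊64,000,000,000 / 6,150⌋ = 10,406,504

10,406,504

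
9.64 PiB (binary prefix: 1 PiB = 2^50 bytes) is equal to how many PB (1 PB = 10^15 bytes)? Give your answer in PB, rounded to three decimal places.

10.854 PB

9.64 PiB = 9.64 × 2^50 bytes = 10,853,675,101,962,895.36 bytes
1 PB = 10^15 bytes = 1,000,000,000,000,000 bytes
10,853,675,101,962,895.36 / 1,000,000,000,000,000 = 10.854 PB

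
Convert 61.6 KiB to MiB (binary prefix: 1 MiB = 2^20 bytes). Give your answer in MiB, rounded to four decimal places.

0.0602 MiB

61.6 KiB = 61.6 × 2^10 bytes = 63,078.4 bytes
1 MiB = 2^20 bytes = 1,048,576 bytes
63,078.4 / 1,048,576 = 0.0602 MiB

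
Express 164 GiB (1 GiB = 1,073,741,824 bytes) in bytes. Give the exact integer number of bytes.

164 × 1,073,741,824 = 176,093,659,136 bytes

176,093,659,136 bytes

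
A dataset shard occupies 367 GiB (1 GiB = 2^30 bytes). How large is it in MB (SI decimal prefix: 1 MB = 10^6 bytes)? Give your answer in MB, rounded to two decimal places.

367 GiB = 367 × 2^30 bytes = 394,063,249,408 bytes
1 MB = 1,000,000 bytes
394,063,249,408 / 1,000,000 = 394,063.25 MB

394,063.25 MB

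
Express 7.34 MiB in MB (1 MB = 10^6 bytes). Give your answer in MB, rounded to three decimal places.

7.697 MB

7.34 MiB × 1,048,576 bytes/MiB = 7,696,547.84 bytes
1 MB = 1,000,000 bytes
7,696,547.84 / 1,000,000 = 7.697 MB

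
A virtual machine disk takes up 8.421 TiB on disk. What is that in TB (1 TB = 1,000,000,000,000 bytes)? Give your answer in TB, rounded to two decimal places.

8.421 TiB = 8.421 × 2^40 bytes = 9,258,987,417,501.696 bytes
1 TB = 1,000,000,000,000 bytes
9,258,987,417,501.696 / 1,000,000,000,000 = 9.26 TB

9.26 TB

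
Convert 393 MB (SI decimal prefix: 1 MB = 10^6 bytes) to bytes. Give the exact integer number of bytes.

393 × 1,000,000 = 393,000,000 bytes  (1 MB = 10^6 bytes)

393,000,000 bytes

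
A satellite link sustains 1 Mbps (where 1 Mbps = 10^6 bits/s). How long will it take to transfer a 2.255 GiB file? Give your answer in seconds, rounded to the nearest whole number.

2.255 GiB = 2,421,287,813.12 bytes = 19,370,302,504.96 bits
1 Mbps = 1,000,000 bits/s
time = 19,370,302,504.96 / 1,000,000 = 19,370 s

19,370 seconds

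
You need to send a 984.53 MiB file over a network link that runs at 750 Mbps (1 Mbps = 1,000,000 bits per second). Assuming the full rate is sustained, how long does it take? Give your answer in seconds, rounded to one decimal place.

11.0 seconds

984.53 MiB = 1,032,354,529.28 bytes = 8,258,836,234.24 bits
750 Mbps = 750,000,000 bits/s
time = 8,258,836,234.24 / 750,000,000 = 11.0 s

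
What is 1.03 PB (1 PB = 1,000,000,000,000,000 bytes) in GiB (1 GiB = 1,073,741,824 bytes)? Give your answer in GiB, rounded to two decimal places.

1.03 PB = 1.03 × 10^15 bytes = 1,030,000,000,000,000 bytes
1 GiB = 1,073,741,824 bytes
1,030,000,000,000,000 / 1,073,741,824 = 959,262.25 GiB

959,262.25 GiB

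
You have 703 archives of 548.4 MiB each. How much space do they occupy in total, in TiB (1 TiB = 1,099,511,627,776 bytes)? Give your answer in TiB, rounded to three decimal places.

0.368 TiB

Total = 703 × 548.4 MiB = 385525.2 MiB
= 385525.2 × 1,048,576 bytes = 404,252,472,115.2 bytes
1 TiB = 1,099,511,627,776 bytes
404,252,472,115.2 / 1,099,511,627,776 = 0.368 TiB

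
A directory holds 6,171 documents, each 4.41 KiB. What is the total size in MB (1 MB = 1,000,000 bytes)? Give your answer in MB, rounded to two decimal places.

27.87 MB

Total = 6,171 × 4.41 KiB = 27214.11 KiB
= 27214.11 × 1,024 bytes = 27,867,248.64 bytes
1 MB = 1,000,000 bytes
27,867,248.64 / 1,000,000 = 27.87 MB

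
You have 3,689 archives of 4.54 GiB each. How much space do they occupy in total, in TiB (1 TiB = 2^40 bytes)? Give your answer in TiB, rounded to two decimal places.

16.36 TiB

Total = 3,689 × 4.54 GiB = 16748.06 GiB
= 16748.06 × 1,073,741,824 bytes = 17,983,092,492,861.44 bytes
1 TiB = 1,099,511,627,776 bytes
17,983,092,492,861.44 / 1,099,511,627,776 = 16.36 TiB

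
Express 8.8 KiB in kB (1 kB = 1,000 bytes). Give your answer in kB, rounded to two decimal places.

8.8 KiB = 8.8 × 2^10 bytes = 9,011.2 bytes
1 kB = 1,000 bytes
9,011.2 / 1,000 = 9.01 kB

9.01 kB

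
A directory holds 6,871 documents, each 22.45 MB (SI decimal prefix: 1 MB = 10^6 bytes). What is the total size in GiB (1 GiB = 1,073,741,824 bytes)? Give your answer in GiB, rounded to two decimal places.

Total = 6,871 × 22.45 MB = 154253.95 MB
= 154253.95 × 1,000,000 bytes = 154,253,950,000 bytes
1 GiB = 1,073,741,824 bytes
154,253,950,000 / 1,073,741,824 = 143.66 GiB

143.66 GiB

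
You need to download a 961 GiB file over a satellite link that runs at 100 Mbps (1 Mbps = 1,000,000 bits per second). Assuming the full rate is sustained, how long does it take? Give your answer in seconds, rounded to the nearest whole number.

961 GiB = 1,031,865,892,864 bytes = 8,254,927,142,912 bits
100 Mbps = 100,000,000 bits/s
time = 8,254,927,142,912 / 100,000,000 = 82,549 s

82,549 seconds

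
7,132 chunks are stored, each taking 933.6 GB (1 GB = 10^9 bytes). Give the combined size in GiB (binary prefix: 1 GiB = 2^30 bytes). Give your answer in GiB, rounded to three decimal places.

Total = 7,132 × 933.6 GB = 6658435.2 GB
= 6658435.2 × 1,000,000,000 bytes = 6,658,435,200,000,000 bytes
1 GiB = 1,073,741,824 bytes
6,658,435,200,000,000 / 1,073,741,824 = 6,201,151.013 GiB

6,201,151.013 GiB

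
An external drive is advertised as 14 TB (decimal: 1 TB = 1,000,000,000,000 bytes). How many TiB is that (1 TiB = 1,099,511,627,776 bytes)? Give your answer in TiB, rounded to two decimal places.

14 TB × 1,000,000,000,000 bytes/TB = 14,000,000,000,000 bytes
1 TiB = 2^40 bytes = 1,099,511,627,776 bytes
14,000,000,000,000 / 1,099,511,627,776 = 12.73 TiB

12.73 TiB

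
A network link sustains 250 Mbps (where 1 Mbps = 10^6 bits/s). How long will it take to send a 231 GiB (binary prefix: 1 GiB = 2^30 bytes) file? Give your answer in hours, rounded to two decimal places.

2.20 hours

231 GiB = 248,034,361,344 bytes = 1,984,274,890,752 bits
250 Mbps = 250,000,000 bits/s
time = 1,984,274,890,752 / 250,000,000 = 7,937.0996 s
7,937.0996 s / 3600 = 2.20 hours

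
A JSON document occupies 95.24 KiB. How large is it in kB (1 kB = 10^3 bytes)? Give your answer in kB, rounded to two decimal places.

95.24 KiB = 95.24 × 2^10 bytes = 97,525.76 bytes
1 kB = 10^3 bytes = 1,000 bytes
97,525.76 / 1,000 = 97.53 kB

97.53 kB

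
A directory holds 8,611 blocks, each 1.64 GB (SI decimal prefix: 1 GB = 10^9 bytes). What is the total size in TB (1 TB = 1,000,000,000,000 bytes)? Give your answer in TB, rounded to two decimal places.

14.12 TB

Total = 8,611 × 1.64 GB = 14122.04 GB
= 14122.04 × 1,000,000,000 bytes = 14,122,040,000,000 bytes
1 TB = 1,000,000,000,000 bytes
14,122,040,000,000 / 1,000,000,000,000 = 14.12 TB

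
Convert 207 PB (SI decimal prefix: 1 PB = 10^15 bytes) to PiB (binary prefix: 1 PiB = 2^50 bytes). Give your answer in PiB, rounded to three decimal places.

183.853 PiB

207 PB = 207 × 10^15 bytes = 207,000,000,000,000,000 bytes
1 PiB = 2^50 bytes = 1,125,899,906,842,624 bytes
207,000,000,000,000,000 / 1,125,899,906,842,624 = 183.853 PiB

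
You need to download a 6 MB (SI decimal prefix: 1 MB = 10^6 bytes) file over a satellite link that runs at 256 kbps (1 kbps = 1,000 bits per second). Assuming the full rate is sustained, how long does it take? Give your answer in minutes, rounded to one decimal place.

6 MB = 6,000,000 bytes = 48,000,000 bits
256 kbps = 256,000 bits/s
time = 48,000,000 / 256,000 = 187.50 s
187.50 s / 60 = 3.1 minutes

3.1 minutes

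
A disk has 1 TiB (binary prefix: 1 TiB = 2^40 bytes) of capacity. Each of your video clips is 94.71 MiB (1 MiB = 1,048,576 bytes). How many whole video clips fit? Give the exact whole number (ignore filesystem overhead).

11,071

Capacity: 1 TiB = 1,099,511,627,776 bytes
Per item: 94.71 MiB = 99,310,632.96 bytes
⌊1,099,511,627,776 / 99,310,632.96⌋ = 11,071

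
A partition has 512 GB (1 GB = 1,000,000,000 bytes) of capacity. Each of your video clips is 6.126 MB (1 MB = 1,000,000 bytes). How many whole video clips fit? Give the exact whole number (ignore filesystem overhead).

83,578

Capacity: 512 GB = 512,000,000,000 bytes
Per item: 6.126 MB = 6,126,000 bytes
⌊512,000,000,000 / 6,126,000⌋ = 83,578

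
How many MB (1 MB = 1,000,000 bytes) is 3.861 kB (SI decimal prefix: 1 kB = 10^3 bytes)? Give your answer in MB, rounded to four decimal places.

3.861 kB × 1,000 bytes/kB = 3,861 bytes
1 MB = 1,000,000 bytes
3,861 / 1,000,000 = 0.0039 MB

0.0039 MB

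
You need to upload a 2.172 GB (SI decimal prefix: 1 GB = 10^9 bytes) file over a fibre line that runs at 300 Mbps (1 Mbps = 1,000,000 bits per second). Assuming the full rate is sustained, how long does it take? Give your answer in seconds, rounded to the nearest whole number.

2.172 GB = 2,172,000,000 bytes = 17,376,000,000 bits
300 Mbps = 300,000,000 bits/s
time = 17,376,000,000 / 300,000,000 = 58 s

58 seconds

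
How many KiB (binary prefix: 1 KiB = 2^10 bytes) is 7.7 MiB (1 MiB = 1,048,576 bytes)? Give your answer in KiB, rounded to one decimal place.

7,884.8 KiB

7.7 MiB = 7.7 × 2^20 bytes = 8,074,035.2 bytes
1 KiB = 2^10 bytes = 1,024 bytes
8,074,035.2 / 1,024 = 7,884.8 KiB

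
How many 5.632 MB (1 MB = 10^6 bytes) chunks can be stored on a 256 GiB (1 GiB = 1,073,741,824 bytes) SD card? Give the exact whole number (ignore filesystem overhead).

48,806

Capacity: 256 GiB = 274,877,906,944 bytes
Per item: 5.632 MB = 5,632,000 bytes
⌊274,877,906,944 / 5,632,000⌋ = 48,806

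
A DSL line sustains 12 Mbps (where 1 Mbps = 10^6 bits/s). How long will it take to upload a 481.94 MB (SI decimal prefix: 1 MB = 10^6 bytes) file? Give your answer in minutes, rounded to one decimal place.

5.4 minutes

481.94 MB = 481,940,000 bytes = 3,855,520,000 bits
12 Mbps = 12,000,000 bits/s
time = 3,855,520,000 / 12,000,000 = 321.29 s
321.29 s / 60 = 5.4 minutes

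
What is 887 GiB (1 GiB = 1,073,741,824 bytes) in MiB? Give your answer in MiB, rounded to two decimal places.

908,288.00 MiB

887 GiB = 887 × 2^30 bytes = 952,408,997,888 bytes
1 MiB = 1,048,576 bytes
952,408,997,888 / 1,048,576 = 908,288.00 MiB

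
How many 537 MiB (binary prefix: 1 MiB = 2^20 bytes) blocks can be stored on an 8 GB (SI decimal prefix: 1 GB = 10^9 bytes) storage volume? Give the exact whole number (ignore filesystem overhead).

14

Capacity: 8 GB = 8,000,000,000 bytes
Per item: 537 MiB = 563,085,312 bytes
⌊8,000,000,000 / 563,085,312⌋ = 14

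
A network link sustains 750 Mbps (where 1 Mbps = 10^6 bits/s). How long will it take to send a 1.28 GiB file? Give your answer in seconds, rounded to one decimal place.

14.7 seconds

1.28 GiB = 1,374,389,534.72 bytes = 10,995,116,277.76 bits
750 Mbps = 750,000,000 bits/s
time = 10,995,116,277.76 / 750,000,000 = 14.7 s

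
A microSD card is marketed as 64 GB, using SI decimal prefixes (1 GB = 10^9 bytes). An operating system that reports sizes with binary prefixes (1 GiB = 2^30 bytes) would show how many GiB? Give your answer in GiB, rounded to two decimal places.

64 GB × 1,000,000,000 bytes/GB = 64,000,000,000 bytes
1 GiB = 2^30 bytes = 1,073,741,824 bytes
64,000,000,000 / 1,073,741,824 = 59.60 GiB

59.60 GiB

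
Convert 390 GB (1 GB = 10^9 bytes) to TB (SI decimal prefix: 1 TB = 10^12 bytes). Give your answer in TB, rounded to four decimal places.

390 GB = 390 × 10^9 bytes = 390,000,000,000 bytes
1 TB = 1,000,000,000,000 bytes
390,000,000,000 / 1,000,000,000,000 = 0.3900 TB

0.3900 TB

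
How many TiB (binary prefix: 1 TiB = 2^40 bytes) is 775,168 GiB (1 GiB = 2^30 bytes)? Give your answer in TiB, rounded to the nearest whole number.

757 TiB

775,168 GiB × 1,073,741,824 bytes/GiB = 832,330,302,226,432 bytes
1 TiB = 1,099,511,627,776 bytes
832,330,302,226,432 / 1,099,511,627,776 = 757 TiB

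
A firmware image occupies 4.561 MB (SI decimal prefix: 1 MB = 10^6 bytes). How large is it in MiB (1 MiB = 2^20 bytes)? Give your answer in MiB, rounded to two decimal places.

4.561 MB × 1,000,000 bytes/MB = 4,561,000 bytes
1 MiB = 1,048,576 bytes
4,561,000 / 1,048,576 = 4.35 MiB

4.35 MiB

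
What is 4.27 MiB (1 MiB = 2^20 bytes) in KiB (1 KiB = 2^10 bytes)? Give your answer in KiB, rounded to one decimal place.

4,372.5 KiB

4.27 MiB × 1,048,576 bytes/MiB = 4,477,419.52 bytes
1 KiB = 2^10 bytes = 1,024 bytes
4,477,419.52 / 1,024 = 4,372.5 KiB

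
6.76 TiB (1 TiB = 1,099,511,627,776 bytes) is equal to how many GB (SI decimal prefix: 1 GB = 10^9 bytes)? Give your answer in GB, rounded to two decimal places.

7,432.70 GB

6.76 TiB = 6.76 × 2^40 bytes = 7,432,698,603,765.76 bytes
1 GB = 10^9 bytes = 1,000,000,000 bytes
7,432,698,603,765.76 / 1,000,000,000 = 7,432.70 GB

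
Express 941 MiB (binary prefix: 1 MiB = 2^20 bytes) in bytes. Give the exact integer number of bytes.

941 × 1,048,576 = 986,710,016 bytes

986,710,016 bytes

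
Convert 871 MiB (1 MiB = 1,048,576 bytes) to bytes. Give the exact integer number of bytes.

913,309,696 bytes

871 × 1,048,576 = 913,309,696 bytes  (1 MiB = 2^20 bytes)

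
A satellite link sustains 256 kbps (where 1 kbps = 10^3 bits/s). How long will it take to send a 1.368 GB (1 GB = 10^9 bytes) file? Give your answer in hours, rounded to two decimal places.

1.368 GB = 1,368,000,000 bytes = 10,944,000,000 bits
256 kbps = 256,000 bits/s
time = 10,944,000,000 / 256,000 = 42,750.0000 s
42,750.0000 s / 3600 = 11.88 hours

11.88 hours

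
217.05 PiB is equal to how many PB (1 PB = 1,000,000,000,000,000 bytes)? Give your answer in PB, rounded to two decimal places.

217.05 PiB × 1,125,899,906,842,624 bytes/PiB = 244,376,574,780,191,539.2 bytes
1 PB = 1,000,000,000,000,000 bytes
244,376,574,780,191,539.2 / 1,000,000,000,000,000 = 244.38 PB

244.38 PB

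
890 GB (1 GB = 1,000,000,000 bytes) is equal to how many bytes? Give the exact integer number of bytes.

890 × 1,000,000,000 = 890,000,000,000 bytes  (1 GB = 10^9 bytes)

890,000,000,000 bytes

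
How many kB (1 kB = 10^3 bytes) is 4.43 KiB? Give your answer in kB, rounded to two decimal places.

4.54 kB

4.43 KiB = 4.43 × 2^10 bytes = 4,536.32 bytes
1 kB = 1,000 bytes
4,536.32 / 1,000 = 4.54 kB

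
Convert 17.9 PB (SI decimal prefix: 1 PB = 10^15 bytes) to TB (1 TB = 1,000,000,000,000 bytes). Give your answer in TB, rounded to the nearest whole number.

17,900 TB

17.9 PB × 1,000,000,000,000,000 bytes/PB = 17,900,000,000,000,000 bytes
1 TB = 10^12 bytes = 1,000,000,000,000 bytes
17,900,000,000,000,000 / 1,000,000,000,000 = 17,900 TB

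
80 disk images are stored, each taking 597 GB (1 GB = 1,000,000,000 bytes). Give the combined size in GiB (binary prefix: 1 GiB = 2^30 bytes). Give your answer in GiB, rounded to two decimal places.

Total = 80 × 597 GB = 47,760 GB
= 47,760 × 1,000,000,000 bytes = 47,760,000,000,000 bytes
1 GiB = 1,073,741,824 bytes
47,760,000,000,000 / 1,073,741,824 = 44,479.97 GiB

44,479.97 GiB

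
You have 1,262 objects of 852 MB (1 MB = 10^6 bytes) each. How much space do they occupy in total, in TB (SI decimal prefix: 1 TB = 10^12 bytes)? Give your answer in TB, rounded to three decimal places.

Total = 1,262 × 852 MB = 1,075,224 MB
= 1,075,224 × 1,000,000 bytes = 1,075,224,000,000 bytes
1 TB = 1,000,000,000,000 bytes
1,075,224,000,000 / 1,000,000,000,000 = 1.075 TB

1.075 TB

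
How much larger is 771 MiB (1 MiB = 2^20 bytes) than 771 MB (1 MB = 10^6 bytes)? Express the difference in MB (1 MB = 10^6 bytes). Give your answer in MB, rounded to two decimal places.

37.45 MB

771 MiB = 771 × 1,048,576 = 808,452,096 bytes
771 MB = 771 × 1,000,000 = 771,000,000 bytes
difference = 37,452,096 bytes
37,452,096 / 1,000,000 = 37.45 MB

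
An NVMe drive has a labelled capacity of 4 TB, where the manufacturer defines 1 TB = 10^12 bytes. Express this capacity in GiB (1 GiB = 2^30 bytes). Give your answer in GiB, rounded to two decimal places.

3,725.29 GiB

4 TB = 4 × 10^12 bytes = 4,000,000,000,000 bytes
1 GiB = 2^30 bytes = 1,073,741,824 bytes
4,000,000,000,000 / 1,073,741,824 = 3,725.29 GiB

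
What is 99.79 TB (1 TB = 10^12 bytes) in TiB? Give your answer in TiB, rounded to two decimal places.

99.79 TB = 99.79 × 10^12 bytes = 99,790,000,000,000 bytes
1 TiB = 2^40 bytes = 1,099,511,627,776 bytes
99,790,000,000,000 / 1,099,511,627,776 = 90.76 TiB

90.76 TiB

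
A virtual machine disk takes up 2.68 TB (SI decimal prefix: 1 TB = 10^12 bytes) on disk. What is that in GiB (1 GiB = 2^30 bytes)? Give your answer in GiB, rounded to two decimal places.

2.68 TB × 1,000,000,000,000 bytes/TB = 2,680,000,000,000 bytes
1 GiB = 1,073,741,824 bytes
2,680,000,000,000 / 1,073,741,824 = 2,495.94 GiB

2,495.94 GiB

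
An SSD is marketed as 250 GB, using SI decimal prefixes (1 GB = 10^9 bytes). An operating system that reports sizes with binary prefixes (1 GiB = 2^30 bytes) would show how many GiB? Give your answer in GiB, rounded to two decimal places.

232.83 GiB

250 GB = 250 × 10^9 bytes = 250,000,000,000 bytes
1 GiB = 2^30 bytes = 1,073,741,824 bytes
250,000,000,000 / 1,073,741,824 = 232.83 GiB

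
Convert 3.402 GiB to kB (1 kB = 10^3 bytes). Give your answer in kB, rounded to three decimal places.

3.402 GiB = 3.402 × 2^30 bytes = 3,652,869,685.248 bytes
1 kB = 10^3 bytes = 1,000 bytes
3,652,869,685.248 / 1,000 = 3,652,869.685 kB

3,652,869.685 kB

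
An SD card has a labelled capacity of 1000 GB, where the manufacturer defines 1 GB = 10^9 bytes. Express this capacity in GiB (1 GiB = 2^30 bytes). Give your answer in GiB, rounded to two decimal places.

931.32 GiB

1000 GB = 1000 × 10^9 bytes = 1,000,000,000,000 bytes
1 GiB = 1,073,741,824 bytes
1,000,000,000,000 / 1,073,741,824 = 931.32 GiB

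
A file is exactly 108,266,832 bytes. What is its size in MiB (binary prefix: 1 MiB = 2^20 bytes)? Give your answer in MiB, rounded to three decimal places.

108,266,832 bytes given.
1 MiB = 2^20 bytes = 1,048,576 bytes
108,266,832 / 1,048,576 = 103.251 MiB

103.251 MiB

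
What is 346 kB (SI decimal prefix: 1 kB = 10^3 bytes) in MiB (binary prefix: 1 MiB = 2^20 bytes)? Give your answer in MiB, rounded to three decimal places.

346 kB = 346 × 10^3 bytes = 346,000 bytes
1 MiB = 1,048,576 bytes
346,000 / 1,048,576 = 0.330 MiB

0.330 MiB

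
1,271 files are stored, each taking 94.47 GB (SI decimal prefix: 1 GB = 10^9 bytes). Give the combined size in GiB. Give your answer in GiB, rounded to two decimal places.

Total = 1,271 × 94.47 GB = 120071.37 GB
= 120071.37 × 1,000,000,000 bytes = 120,071,370,000,000 bytes
1 GiB = 1,073,741,824 bytes
120,071,370,000,000 / 1,073,741,824 = 111,825.18 GiB

111,825.18 GiB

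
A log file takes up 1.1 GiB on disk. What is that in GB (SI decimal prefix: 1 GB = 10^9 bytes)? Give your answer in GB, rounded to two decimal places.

1.18 GB

1.1 GiB = 1.1 × 2^30 bytes = 1,181,116,006.4 bytes
1 GB = 1,000,000,000 bytes
1,181,116,006.4 / 1,000,000,000 = 1.18 GB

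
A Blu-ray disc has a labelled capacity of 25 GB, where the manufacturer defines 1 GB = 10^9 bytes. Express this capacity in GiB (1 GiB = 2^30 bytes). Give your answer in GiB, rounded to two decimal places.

25 GB × 1,000,000,000 bytes/GB = 25,000,000,000 bytes
1 GiB = 2^30 bytes = 1,073,741,824 bytes
25,000,000,000 / 1,073,741,824 = 23.28 GiB

23.28 GiB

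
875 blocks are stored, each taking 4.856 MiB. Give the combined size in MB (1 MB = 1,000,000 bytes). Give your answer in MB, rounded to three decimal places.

4,455.399 MB

Total = 875 × 4.856 MiB = 4249 MiB
= 4249 × 1,048,576 bytes = 4,455,399,424 bytes
1 MB = 1,000,000 bytes
4,455,399,424 / 1,000,000 = 4,455.399 MB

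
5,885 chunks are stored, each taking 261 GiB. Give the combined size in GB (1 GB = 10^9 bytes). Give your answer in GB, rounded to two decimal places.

1,649,251.34 GB

Total = 5,885 × 261 GiB = 1,535,985 GiB
= 1,535,985 × 1,073,741,824 bytes = 1,649,251,335,536,640 bytes
1 GB = 1,000,000,000 bytes
1,649,251,335,536,640 / 1,000,000,000 = 1,649,251.34 GB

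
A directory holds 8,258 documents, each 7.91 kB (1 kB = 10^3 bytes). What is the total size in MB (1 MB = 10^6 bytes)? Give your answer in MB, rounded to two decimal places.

65.32 MB

Total = 8,258 × 7.91 kB = 65320.78 kB
= 65320.78 × 1,000 bytes = 65,320,780 bytes
1 MB = 1,000,000 bytes
65,320,780 / 1,000,000 = 65.32 MB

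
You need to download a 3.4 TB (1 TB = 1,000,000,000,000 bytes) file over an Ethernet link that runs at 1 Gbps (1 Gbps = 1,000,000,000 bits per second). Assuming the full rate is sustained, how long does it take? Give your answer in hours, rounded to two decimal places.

7.56 hours

3.4 TB = 3,400,000,000,000 bytes = 27,200,000,000,000 bits
1 Gbps = 1,000,000,000 bits/s
time = 27,200,000,000,000 / 1,000,000,000 = 27,200.0000 s
27,200.0000 s / 3600 = 7.56 hours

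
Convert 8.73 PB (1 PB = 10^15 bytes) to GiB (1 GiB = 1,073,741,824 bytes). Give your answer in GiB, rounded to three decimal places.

8,130,446.076 GiB

8.73 PB = 8.73 × 10^15 bytes = 8,730,000,000,000,000 bytes
1 GiB = 2^30 bytes = 1,073,741,824 bytes
8,730,000,000,000,000 / 1,073,741,824 = 8,130,446.076 GiB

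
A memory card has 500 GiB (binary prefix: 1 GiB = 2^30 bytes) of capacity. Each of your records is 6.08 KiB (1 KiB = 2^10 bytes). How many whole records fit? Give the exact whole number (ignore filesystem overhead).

86,231,578

Capacity: 500 GiB = 536,870,912,000 bytes
Per item: 6.08 KiB = 6,225.92 bytes
⌊536,870,912,000 / 6,225.92⌋ = 86,231,578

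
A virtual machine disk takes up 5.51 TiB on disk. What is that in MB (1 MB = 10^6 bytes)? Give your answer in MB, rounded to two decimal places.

5.51 TiB × 1,099,511,627,776 bytes/TiB = 6,058,309,069,045.76 bytes
1 MB = 10^6 bytes = 1,000,000 bytes
6,058,309,069,045.76 / 1,000,000 = 6,058,309.07 MB

6,058,309.07 MB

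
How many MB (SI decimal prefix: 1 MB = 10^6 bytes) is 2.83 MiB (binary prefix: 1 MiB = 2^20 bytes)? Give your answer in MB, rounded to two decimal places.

2.83 MiB = 2.83 × 2^20 bytes = 2,967,470.08 bytes
1 MB = 10^6 bytes = 1,000,000 bytes
2,967,470.08 / 1,000,000 = 2.97 MB

2.97 MB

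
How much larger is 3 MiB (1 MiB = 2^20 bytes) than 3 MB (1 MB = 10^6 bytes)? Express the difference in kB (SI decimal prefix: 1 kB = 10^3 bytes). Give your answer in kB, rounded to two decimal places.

3 MiB = 3 × 1,048,576 = 3,145,728 bytes
3 MB = 3 × 1,000,000 = 3,000,000 bytes
difference = 145,728 bytes
145,728 / 1,000 = 145.73 kB

145.73 kB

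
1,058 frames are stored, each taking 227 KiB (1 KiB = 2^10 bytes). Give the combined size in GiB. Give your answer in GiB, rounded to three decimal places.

0.229 GiB

Total = 1,058 × 227 KiB = 240,166 KiB
= 240,166 × 1,024 bytes = 245,929,984 bytes
1 GiB = 1,073,741,824 bytes
245,929,984 / 1,073,741,824 = 0.229 GiB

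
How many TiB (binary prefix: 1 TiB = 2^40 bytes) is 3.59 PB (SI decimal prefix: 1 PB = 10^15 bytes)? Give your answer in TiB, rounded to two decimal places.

3,265.09 TiB

3.59 PB × 1,000,000,000,000,000 bytes/PB = 3,590,000,000,000,000 bytes
1 TiB = 2^40 bytes = 1,099,511,627,776 bytes
3,590,000,000,000,000 / 1,099,511,627,776 = 3,265.09 TiB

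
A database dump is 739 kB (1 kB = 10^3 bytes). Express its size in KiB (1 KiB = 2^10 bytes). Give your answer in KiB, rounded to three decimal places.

721.680 KiB

739 kB = 739 × 10^3 bytes = 739,000 bytes
1 KiB = 1,024 bytes
739,000 / 1,024 = 721.680 KiB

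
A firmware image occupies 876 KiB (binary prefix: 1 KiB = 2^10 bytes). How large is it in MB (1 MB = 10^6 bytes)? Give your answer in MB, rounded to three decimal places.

876 KiB × 1,024 bytes/KiB = 897,024 bytes
1 MB = 1,000,000 bytes
897,024 / 1,000,000 = 0.897 MB

0.897 MB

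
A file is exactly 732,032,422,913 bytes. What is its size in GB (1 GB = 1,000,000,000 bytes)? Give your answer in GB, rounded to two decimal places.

732,032,422,913 bytes given.
1 GB = 1,000,000,000 bytes
732,032,422,913 / 1,000,000,000 = 732.03 GB

732.03 GB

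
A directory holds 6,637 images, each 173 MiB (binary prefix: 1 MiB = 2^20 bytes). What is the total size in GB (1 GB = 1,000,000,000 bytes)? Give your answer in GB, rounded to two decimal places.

Total = 6,637 × 173 MiB = 1,148,201 MiB
= 1,148,201 × 1,048,576 bytes = 1,203,976,011,776 bytes
1 GB = 1,000,000,000 bytes
1,203,976,011,776 / 1,000,000,000 = 1,203.98 GB

1,203.98 GB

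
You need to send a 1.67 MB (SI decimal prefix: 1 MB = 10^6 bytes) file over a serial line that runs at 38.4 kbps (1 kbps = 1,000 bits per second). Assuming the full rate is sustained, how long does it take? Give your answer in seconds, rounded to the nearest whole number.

1.67 MB = 1,670,000 bytes = 13,360,000 bits
38.4 kbps = 38,400 bits/s
time = 13,360,000 / 38,400 = 348 s

348 seconds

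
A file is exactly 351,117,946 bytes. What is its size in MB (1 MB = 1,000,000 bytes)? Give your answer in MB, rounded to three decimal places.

351,117,946 bytes given.
1 MB = 1,000,000 bytes
351,117,946 / 1,000,000 = 351.118 MB

351.118 MB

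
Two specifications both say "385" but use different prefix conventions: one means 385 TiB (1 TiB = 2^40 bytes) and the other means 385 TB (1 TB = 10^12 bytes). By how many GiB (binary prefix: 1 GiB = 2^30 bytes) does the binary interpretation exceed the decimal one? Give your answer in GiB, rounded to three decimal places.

35,680.809 GiB

385 TiB = 385 × 1,099,511,627,776 = 423,311,976,693,760 bytes
385 TB = 385 × 1,000,000,000,000 = 385,000,000,000,000 bytes
difference = 38,311,976,693,760 bytes
38,311,976,693,760 / 1,073,741,824 = 35,680.809 GiB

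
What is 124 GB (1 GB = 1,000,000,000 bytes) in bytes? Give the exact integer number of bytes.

124,000,000,000 bytes

124 × 1,000,000,000 = 124,000,000,000 bytes  (1 GB = 10^9 bytes)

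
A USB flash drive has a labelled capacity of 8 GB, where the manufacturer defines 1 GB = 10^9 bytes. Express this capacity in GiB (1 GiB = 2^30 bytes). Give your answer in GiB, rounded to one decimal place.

8 GB × 1,000,000,000 bytes/GB = 8,000,000,000 bytes
1 GiB = 1,073,741,824 bytes
8,000,000,000 / 1,073,741,824 = 7.5 GiB

7.5 GiB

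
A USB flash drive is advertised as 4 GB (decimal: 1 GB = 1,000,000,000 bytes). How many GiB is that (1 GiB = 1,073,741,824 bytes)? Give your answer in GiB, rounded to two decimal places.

3.73 GiB

4 GB × 1,000,000,000 bytes/GB = 4,000,000,000 bytes
1 GiB = 2^30 bytes = 1,073,741,824 bytes
4,000,000,000 / 1,073,741,824 = 3.73 GiB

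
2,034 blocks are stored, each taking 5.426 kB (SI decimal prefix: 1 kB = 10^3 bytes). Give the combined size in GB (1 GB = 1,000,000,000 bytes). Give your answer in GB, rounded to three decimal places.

0.011 GB

Total = 2,034 × 5.426 kB = 11036.484 kB
= 11036.484 × 1,000 bytes = 11,036,484 bytes
1 GB = 1,000,000,000 bytes
11,036,484 / 1,000,000,000 = 0.011 GB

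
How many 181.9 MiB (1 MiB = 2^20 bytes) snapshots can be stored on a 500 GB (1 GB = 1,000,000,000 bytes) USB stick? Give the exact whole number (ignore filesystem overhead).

2,621

Capacity: 500 GB = 500,000,000,000 bytes
Per item: 181.9 MiB = 190,735,974.4 bytes
⌊500,000,000,000 / 190,735,974.4⌋ = 2,621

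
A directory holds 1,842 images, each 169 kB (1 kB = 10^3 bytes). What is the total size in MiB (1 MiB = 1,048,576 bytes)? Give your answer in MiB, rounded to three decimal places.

Total = 1,842 × 169 kB = 311,298 kB
= 311,298 × 1,000 bytes = 311,298,000 bytes
1 MiB = 1,048,576 bytes
311,298,000 / 1,048,576 = 296.877 MiB

296.877 MiB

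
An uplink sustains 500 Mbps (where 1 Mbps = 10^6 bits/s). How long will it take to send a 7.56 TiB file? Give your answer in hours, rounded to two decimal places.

7.56 TiB = 8,312,307,905,986.56 bytes = 66,498,463,247,892.48 bits
500 Mbps = 500,000,000 bits/s
time = 66,498,463,247,892.48 / 500,000,000 = 132,996.9265 s
132,996.9265 s / 3600 = 36.94 hours

36.94 hours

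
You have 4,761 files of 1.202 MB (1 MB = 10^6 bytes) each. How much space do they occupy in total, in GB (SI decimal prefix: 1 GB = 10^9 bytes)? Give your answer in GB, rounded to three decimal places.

Total = 4,761 × 1.202 MB = 5722.722 MB
= 5722.722 × 1,000,000 bytes = 5,722,722,000 bytes
1 GB = 1,000,000,000 bytes
5,722,722,000 / 1,000,000,000 = 5.723 GB

5.723 GB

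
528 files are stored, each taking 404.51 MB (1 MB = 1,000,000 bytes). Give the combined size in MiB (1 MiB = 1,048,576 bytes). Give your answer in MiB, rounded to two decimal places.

203,686.98 MiB

Total = 528 × 404.51 MB = 213581.28 MB
= 213581.28 × 1,000,000 bytes = 213,581,280,000 bytes
1 MiB = 1,048,576 bytes
213,581,280,000 / 1,048,576 = 203,686.98 MiB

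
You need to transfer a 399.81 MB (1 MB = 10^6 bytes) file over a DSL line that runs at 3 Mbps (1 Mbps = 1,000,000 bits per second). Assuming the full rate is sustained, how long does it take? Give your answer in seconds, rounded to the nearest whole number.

399.81 MB = 399,810,000 bytes = 3,198,480,000 bits
3 Mbps = 3,000,000 bits/s
time = 3,198,480,000 / 3,000,000 = 1,066 s

1,066 seconds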